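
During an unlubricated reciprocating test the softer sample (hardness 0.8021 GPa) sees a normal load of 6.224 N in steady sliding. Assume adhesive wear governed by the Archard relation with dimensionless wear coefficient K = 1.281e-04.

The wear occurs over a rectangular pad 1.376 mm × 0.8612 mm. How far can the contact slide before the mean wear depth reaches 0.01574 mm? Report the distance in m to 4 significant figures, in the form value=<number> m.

value=18.76 m

Every step runs at full float precision, and printed values are rounded, and rounded once at the end to 4 significant digits.
Convert: Hardness H = 0.8021 GPa = 8.021e+08 Pa.
Convert: Pad sides 1.376 mm × 0.8612 mm = 1.376e-03 m × 8.612e-04 m. Contact area A = 1.376e-03 m × 8.612e-04 m = 1.185e-06 m².
Convert: Depth limit h_lim = 0.01574 mm = 1.574e-05 m.
Collected in SI base units: W = 6.224 N, H = 8.021e+08 Pa, K = 1.281e-04.
Volume at the limit: V_lim = h_lim·A = 1.574e-05 · 1.185e-06 = 1.865e-11 m³.
Life L = V_lim·H/(K·W) = 1.865e-11 · 8.021e+08 / (1.281e-04 · 6.224) = 18.76 m.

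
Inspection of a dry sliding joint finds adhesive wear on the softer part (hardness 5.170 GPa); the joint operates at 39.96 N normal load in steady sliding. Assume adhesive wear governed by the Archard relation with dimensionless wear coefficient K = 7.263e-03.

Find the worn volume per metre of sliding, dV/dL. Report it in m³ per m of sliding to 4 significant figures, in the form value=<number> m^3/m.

value=5.614e-11 m^3/m

Intermediates are displayed rounded. All arithmetic runs at full precision; one final rounding: 4 significant figures.
Hardness H = 5.170 GPa = 5.170e+09 Pa.
In SI base units, W = 39.96 N, H = 5.170e+09 Pa, K = 7.263e-03.
Wear rate dV/dL = K·W/H: 7.263e-03 · 39.96 / 5.170e+09 = 5.614e-11 m³/m.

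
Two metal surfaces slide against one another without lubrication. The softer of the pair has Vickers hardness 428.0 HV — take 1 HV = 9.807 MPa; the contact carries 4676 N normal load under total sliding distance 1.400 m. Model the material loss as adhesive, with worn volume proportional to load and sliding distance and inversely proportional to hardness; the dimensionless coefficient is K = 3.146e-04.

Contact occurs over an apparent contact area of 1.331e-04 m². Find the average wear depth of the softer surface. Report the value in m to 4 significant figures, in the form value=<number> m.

The algebra carries exact precision; the intermediates are displayed rounded; a single final rounding to 4 significant digits.
Convert: Hardness H = 428.0 HV × 9.807 MPa/HV = 4197 MPa = 4.197e+09 Pa.
Collected in SI base units: W = 4676 N, H = 4.197e+09 Pa, K = 3.146e-04.
By Archard's law, V = K·W·L/H = 3.146e-04 · 4676 · 1.400 / 4.197e+09 = 4.907e-10 m³.
Mean depth h = V/A = 4.907e-10 / 1.331e-04 = 3.686e-06 m.

value=3.686e-06 m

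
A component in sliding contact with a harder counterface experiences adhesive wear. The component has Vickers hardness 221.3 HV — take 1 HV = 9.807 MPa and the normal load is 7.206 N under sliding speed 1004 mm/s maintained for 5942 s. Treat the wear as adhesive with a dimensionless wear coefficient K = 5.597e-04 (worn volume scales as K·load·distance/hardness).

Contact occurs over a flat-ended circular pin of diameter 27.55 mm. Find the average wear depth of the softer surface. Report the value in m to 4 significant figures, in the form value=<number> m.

value=1.860e-05 m

All working math keeps full float precision. Quoted intermediates are rounded; one final rounding to 4 significant figures.
Sliding speed v = 1004 mm/s = 1.004 m/s. Distance L = v·t = 1.004 m/s × 5942 s = 5966 m.
Hardness H = 221.3 HV × 9.807 MPa/HV = 2170 MPa = 2.170e+09 Pa.
Pin diameter d = 27.55 mm = 0.02755 m. Contact area A = π·d²/4 = π·(0.02755 m)²/4 = 5.961e-04 m².
Expressed in SI base units: W = 7.206 N, H = 2.170e+09 Pa, K = 5.597e-04.
Volume removed: V = K·W·L/H = 5.597e-04 · 7.206 · 5966 / 2.170e+09 = 1.109e-08 m³.
Depth of wear h = V/A = 1.109e-08 / 5.961e-04 = 1.860e-05 m.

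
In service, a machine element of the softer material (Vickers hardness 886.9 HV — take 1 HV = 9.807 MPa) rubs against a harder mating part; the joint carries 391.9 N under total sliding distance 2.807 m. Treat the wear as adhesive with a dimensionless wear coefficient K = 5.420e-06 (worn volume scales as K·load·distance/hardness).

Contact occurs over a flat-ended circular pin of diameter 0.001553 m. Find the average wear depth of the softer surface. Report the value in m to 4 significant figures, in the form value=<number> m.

value=3.619e-07 m

Each operation holds full precision, and shown intermediates are rounded; one final rounding to four significant digits.
Convert: Hardness H = 886.9 HV × 9.807 MPa/HV = 8698 MPa = 8.698e+09 Pa.
Convert: Contact area A = π·d²/4 = π·(0.001553 m)²/4 = 1.894e-06 m².
Collected in SI base units: W = 391.9 N, H = 8.698e+09 Pa, K = 5.420e-06.
Worn volume V = K·W·L/H = 5.420e-06 · 391.9 · 2.807 / 8.698e+09 = 6.855e-13 m³.
Depth of wear h = V/A = 6.855e-13 / 1.894e-06 = 3.619e-07 m.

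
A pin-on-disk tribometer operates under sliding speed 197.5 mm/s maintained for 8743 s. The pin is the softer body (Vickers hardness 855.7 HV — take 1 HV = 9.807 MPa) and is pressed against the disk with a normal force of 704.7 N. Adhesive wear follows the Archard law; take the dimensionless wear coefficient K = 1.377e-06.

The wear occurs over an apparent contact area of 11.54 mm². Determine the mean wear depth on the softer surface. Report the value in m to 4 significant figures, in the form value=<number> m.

value=1.730e-05 m

Intermediates are displayed rounded. All working math holds full float precision, and a lone final rounding to 4 significant figures.
Convert: Sliding speed v = 197.5 mm/s = 0.1975 m/s. Distance L = v·t = 0.1975 m/s × 8743 s = 1727 m.
Convert: Hardness H = 855.7 HV × 9.807 MPa/HV = 8392 MPa = 8.392e+09 Pa.
Convert: Contact area A = 11.54 mm² = 1.154e-05 m².
SI base units throughout: W = 704.7 N, H = 8.392e+09 Pa, K = 1.377e-06.
Archard volume V = K·W·L/H = 1.377e-06 · 704.7 · 1727 / 8.392e+09 = 1.997e-10 m³.
Depth h = V/A = 1.997e-10 / 1.154e-05 = 1.730e-05 m.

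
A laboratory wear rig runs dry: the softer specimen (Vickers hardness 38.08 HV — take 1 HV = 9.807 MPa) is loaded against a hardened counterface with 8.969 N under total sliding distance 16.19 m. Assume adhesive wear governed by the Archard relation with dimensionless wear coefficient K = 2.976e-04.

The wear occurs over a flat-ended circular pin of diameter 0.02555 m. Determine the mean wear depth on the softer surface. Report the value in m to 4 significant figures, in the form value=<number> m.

Displayed values are rounded; the computation maintains full float precision. Rounded once at the end, at 4 significant digits.
Convert: Hardness H = 38.08 HV × 9.807 MPa/HV = 373.5 MPa = 3.735e+08 Pa.
Convert: Contact area A = π·d²/4 = π·(0.02555 m)²/4 = 5.127e-04 m².
SI base units throughout: W = 8.969 N, H = 3.735e+08 Pa, K = 2.976e-04.
Apply Archard: V = K·W·L/H = 2.976e-04 · 8.969 · 16.19 / 3.735e+08 = 1.157e-10 m³.
Average depth h = V/A = 1.157e-10 / 5.127e-04 = 2.257e-07 m.

value=2.257e-07 m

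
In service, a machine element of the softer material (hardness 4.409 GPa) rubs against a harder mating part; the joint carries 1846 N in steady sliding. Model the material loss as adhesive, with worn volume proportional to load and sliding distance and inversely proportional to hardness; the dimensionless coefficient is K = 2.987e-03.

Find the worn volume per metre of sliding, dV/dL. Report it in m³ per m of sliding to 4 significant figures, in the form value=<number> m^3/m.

Intermediates appear rounded — the computation keeps full precision; one last rounding: 4 significant digits.
Convert: Hardness H = 4.409 GPa = 4.409e+09 Pa.
In SI base units: W = 1846 N, H = 4.409e+09 Pa, K = 2.987e-03.
Rate of wear dV/dL = K·W/H: 2.987e-03 · 1846 / 4.409e+09 = 1.251e-09 m³/m.

value=1.251e-09 m^3/m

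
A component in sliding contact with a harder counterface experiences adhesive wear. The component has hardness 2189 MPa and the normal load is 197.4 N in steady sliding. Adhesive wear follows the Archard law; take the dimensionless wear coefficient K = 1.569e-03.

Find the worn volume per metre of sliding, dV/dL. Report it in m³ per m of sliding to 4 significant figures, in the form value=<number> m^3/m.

value=1.415e-10 m^3/m

Intermediates are shown rounded. Each operation carries full precision — a single final rounding, at four significant digits.
Convert: Hardness H = 2189 MPa = 2.189e+09 Pa.
As SI base values: W = 197.4 N, H = 2.189e+09 Pa, K = 1.569e-03.
Wear rate dV/dL = K·W/H — distance-free: 1.569e-03 · 197.4 / 2.189e+09 = 1.415e-10 m³/m.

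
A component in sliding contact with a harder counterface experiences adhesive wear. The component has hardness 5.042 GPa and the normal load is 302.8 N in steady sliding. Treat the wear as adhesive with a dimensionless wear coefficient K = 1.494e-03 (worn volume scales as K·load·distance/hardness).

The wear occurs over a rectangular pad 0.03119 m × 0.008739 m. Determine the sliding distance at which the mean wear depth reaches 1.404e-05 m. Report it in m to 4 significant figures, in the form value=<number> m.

The algebra carries full float precision; shown intermediates are rounded — a lone final rounding: four significant figures.
Convert: Hardness H = 5.042 GPa = 5.042e+09 Pa.
Convert: Contact area A = 0.03119 m × 0.008739 m = 2.726e-04 m².
Expressed in SI base units: W = 302.8 N, H = 5.042e+09 Pa, K = 1.494e-03.
Volume at the limit: V_lim = h_lim·A = 1.404e-05 · 2.726e-04 = 3.827e-09 m³.
Thus life L = V_lim·H/(K·W) = 3.827e-09 · 5.042e+09 / (1.494e-03 · 302.8) = 42.65 m.

value=42.65 m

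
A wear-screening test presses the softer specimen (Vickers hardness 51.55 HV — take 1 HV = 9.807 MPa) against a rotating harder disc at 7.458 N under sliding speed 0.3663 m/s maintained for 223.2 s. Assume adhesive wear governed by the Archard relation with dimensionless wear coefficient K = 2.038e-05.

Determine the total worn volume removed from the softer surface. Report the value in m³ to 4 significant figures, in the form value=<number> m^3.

All working math maintains exact precision, and quoted intermediates are rounded, and a lone final rounding, at four significant digits.
The distance L = v·t = 0.3663 m/s × 223.2 s = 81.76 m.
Hardness H = 51.55 HV × 9.807 MPa/HV = 505.6 MPa = 5.056e+08 Pa.
Collected in SI base units: W = 7.458 N, H = 5.056e+08 Pa, K = 2.038e-05.
Worn volume V = K·W·L/H = 2.038e-05 · 7.458 · 81.76 / 5.056e+08 = 2.458e-11 m³.

value=2.458e-11 m^3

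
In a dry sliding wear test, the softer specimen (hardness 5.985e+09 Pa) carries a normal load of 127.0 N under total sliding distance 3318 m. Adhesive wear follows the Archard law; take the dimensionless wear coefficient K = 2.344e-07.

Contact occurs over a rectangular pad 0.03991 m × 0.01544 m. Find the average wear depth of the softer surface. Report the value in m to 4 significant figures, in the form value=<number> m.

value=2.678e-08 m

Displayed values are rounded, and the computation runs at exact precision — one final rounding, at 4 significant digits.
Convert: Contact area A = 0.03991 m × 0.01544 m = 6.162e-04 m².
As SI base values: W = 127.0 N, H = 5.985e+09 Pa, K = 2.344e-07.
Archard relation: V = K·W·L/H = 2.344e-07 · 127.0 · 3318 / 5.985e+09 = 1.650e-11 m³.
Wear depth h = V/A = 1.650e-11 / 6.162e-04 = 2.678e-08 m.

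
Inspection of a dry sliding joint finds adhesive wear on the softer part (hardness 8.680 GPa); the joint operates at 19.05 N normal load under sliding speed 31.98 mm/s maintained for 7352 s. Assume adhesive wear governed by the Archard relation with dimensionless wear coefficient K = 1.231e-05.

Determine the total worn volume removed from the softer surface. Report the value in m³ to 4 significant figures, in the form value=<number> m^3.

value=6.352e-12 m^3

Intermediate values appear rounded. Every step maintains full float precision; one final rounding: 4 significant figures.
Convert: Sliding speed v = 31.98 mm/s = 0.03198 m/s. The distance L = v·t = 0.03198 m/s × 7352 s = 235.1 m.
Convert: Hardness H = 8.680 GPa = 8.680e+09 Pa.
SI base units throughout: W = 19.05 N, H = 8.680e+09 Pa, K = 1.231e-05.
By Archard's law, V = K·W·L/H = 1.231e-05 · 19.05 · 235.1 / 8.680e+09 = 6.352e-12 m³.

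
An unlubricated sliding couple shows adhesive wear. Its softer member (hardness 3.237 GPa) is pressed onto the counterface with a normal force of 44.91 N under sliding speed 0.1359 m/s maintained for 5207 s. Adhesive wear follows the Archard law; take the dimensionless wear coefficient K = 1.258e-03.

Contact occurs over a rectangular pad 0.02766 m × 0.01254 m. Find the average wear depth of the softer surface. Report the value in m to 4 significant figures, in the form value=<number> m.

value=3.561e-05 m

The intermediates are shown rounded. The algebra runs at exact precision; rounded just once: 4 significant figures.
Convert: Total distance L = v·t = 0.1359 m/s × 5207 s = 707.6 m.
Convert: Hardness H = 3.237 GPa = 3.237e+09 Pa.
Convert: Contact area A = 0.02766 m × 0.01254 m = 3.469e-04 m².
In SI base units: W = 44.91 N, H = 3.237e+09 Pa, K = 1.258e-03.
Apply Archard: V = K·W·L/H = 1.258e-03 · 44.91 · 707.6 / 3.237e+09 = 1.235e-08 m³.
Mean depth h = V/A = 1.235e-08 / 3.469e-04 = 3.561e-05 m.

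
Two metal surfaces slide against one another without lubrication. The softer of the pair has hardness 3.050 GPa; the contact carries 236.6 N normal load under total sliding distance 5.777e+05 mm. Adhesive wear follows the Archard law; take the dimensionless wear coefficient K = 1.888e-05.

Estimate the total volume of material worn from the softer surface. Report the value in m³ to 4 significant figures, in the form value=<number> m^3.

Each operation keeps full float precision — the intermediates are printed rounded; one last rounding: 4 significant figures.
Convert: Path length L = 5.777e+05 mm = 577.7 m.
Convert: Hardness H = 3.050 GPa = 3.050e+09 Pa.
As SI base values: W = 236.6 N, H = 3.050e+09 Pa, K = 1.888e-05.
Archard relation: V = K·W·L/H = 1.888e-05 · 236.6 · 577.7 / 3.050e+09 = 8.461e-10 m³.

value=8.461e-10 m^3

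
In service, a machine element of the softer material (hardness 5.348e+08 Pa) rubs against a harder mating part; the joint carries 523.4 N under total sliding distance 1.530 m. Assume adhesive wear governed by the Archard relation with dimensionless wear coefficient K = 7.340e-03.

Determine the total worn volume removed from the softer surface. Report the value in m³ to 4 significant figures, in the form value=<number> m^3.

value=1.099e-08 m^3

Quoted intermediates are rounded, and the computation maintains full precision; a single final rounding to 4 significant digits.
SI base units throughout: W = 523.4 N, H = 5.348e+08 Pa, K = 7.340e-03.
Worn volume V = K·W·L/H = 7.340e-03 · 523.4 · 1.530 / 5.348e+08 = 1.099e-08 m³.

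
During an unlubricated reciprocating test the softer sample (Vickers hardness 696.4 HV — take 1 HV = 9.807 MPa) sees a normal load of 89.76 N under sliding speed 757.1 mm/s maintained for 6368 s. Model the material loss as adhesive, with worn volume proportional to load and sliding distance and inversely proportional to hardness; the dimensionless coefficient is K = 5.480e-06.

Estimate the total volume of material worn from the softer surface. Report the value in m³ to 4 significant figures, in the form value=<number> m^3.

value=3.472e-10 m^3

The algebra runs at full precision. The intermediates are printed rounded — a single final rounding: 4 significant digits.
Convert: Sliding speed v = 757.1 mm/s = 0.7571 m/s. Path length L = v·t = 0.7571 m/s × 6368 s = 4821 m.
Convert: Hardness H = 696.4 HV × 9.807 MPa/HV = 6830 MPa = 6.830e+09 Pa.
In SI base units, W = 89.76 N, H = 6.830e+09 Pa, K = 5.480e-06.
By Archard's law, V = K·W·L/H = 5.480e-06 · 89.76 · 4821 / 6.830e+09 = 3.472e-10 m³.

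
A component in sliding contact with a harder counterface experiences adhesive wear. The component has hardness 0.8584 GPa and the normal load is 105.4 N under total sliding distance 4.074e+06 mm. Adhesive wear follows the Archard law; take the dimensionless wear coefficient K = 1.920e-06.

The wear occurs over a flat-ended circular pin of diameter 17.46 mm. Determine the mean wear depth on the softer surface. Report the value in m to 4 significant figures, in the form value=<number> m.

value=4.011e-06 m

The algebra carries full float precision; intermediates are displayed rounded, and one final rounding, at four significant figures.
Convert: Distance L = 4.074e+06 mm = 4074 m.
Convert: Hardness H = 0.8584 GPa = 8.584e+08 Pa.
Convert: Pin diameter d = 17.46 mm = 0.01746 m. Contact area A = π·d²/4 = π·(0.01746 m)²/4 = 2.394e-04 m².
As SI base values: W = 105.4 N, H = 8.584e+08 Pa, K = 1.920e-06.
Worn volume V = K·W·L/H = 1.920e-06 · 105.4 · 4074 / 8.584e+08 = 9.604e-10 m³.
Mean wear depth h = V/A = 9.604e-10 / 2.394e-04 = 4.011e-06 m.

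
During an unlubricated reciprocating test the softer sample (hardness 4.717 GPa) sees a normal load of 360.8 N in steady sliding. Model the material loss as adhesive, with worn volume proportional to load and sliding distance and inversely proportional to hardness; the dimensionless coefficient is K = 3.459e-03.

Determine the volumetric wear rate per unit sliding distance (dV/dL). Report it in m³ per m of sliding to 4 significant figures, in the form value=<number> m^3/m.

value=2.646e-10 m^3/m

All working math carries full precision; intermediate values are displayed rounded; rounded just once to 4 significant figures.
Convert: Hardness H = 4.717 GPa = 4.717e+09 Pa.
In SI base units: W = 360.8 N, H = 4.717e+09 Pa, K = 3.459e-03.
Volumetric rate dV/dL = K·W/H — distance-free: 3.459e-03 · 360.8 / 4.717e+09 = 2.646e-10 m³/m.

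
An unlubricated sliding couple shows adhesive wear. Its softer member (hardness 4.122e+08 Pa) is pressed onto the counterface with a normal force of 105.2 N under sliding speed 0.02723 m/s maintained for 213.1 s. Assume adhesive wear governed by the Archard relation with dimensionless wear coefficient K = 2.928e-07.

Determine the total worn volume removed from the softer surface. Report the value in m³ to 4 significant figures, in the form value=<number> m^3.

The intermediates are displayed rounded, and all arithmetic carries exact precision; a single final rounding to four significant digits.
Convert: Total distance L = v·t = 0.02723 m/s × 213.1 s = 5.803 m.
SI base units throughout: W = 105.2 N, H = 4.122e+08 Pa, K = 2.928e-07.
Volume removed: V = K·W·L/H = 2.928e-07 · 105.2 · 5.803 / 4.122e+08 = 4.336e-13 m³.

value=4.336e-13 m^3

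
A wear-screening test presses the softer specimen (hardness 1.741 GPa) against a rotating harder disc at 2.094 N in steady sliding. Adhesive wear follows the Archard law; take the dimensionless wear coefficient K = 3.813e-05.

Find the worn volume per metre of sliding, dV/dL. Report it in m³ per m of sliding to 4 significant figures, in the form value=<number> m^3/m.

Intermediate values appear rounded. Each operation maintains full precision — a lone final rounding, at 4 significant figures.
Hardness H = 1.741 GPa = 1.741e+09 Pa.
As SI base values: W = 2.094 N, H = 1.741e+09 Pa, K = 3.813e-05.
Sliding wear rate dV/dL = K·W/H — distance-free: 3.813e-05 · 2.094 / 1.741e+09 = 4.586e-14 m³/m.

value=4.586e-14 m^3/m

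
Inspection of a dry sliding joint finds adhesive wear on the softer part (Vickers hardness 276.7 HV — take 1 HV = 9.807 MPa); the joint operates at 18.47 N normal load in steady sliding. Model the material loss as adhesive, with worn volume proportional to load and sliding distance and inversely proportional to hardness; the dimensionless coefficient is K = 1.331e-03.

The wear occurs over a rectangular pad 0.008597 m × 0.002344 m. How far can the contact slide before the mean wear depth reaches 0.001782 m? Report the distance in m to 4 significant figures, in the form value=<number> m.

value=3964 m

All working math keeps full precision; intermediates are displayed rounded; a single final rounding to four significant figures.
Hardness H = 276.7 HV × 9.807 MPa/HV = 2714 MPa = 2.714e+09 Pa.
Contact area A = 0.008597 m × 0.002344 m = 2.015e-05 m².
In SI base units: W = 18.47 N, H = 2.714e+09 Pa, K = 1.331e-03.
Volume at the limit: V_lim = h_lim·A = 0.001782 · 2.015e-05 = 3.591e-08 m³.
So the life L = V_lim·H/(K·W) = 3.591e-08 · 2.714e+09 / (1.331e-03 · 18.47) = 3964 m.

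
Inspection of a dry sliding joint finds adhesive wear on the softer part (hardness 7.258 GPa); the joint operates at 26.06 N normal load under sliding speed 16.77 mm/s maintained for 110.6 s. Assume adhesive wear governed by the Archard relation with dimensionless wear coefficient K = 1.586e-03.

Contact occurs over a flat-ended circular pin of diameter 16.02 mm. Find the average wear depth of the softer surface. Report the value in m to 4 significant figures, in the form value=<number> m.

The algebra keeps exact precision, and intermediate values are displayed rounded. Rounded once at the end: 4 significant digits.
Sliding speed v = 16.77 mm/s = 0.01677 m/s. Sliding distance L = v·t = 0.01677 m/s × 110.6 s = 1.855 m.
Hardness H = 7.258 GPa = 7.258e+09 Pa.
Pin diameter d = 16.02 mm = 0.01602 m. Contact area A = π·d²/4 = π·(0.01602 m)²/4 = 2.016e-04 m².
In SI base units, W = 26.06 N, H = 7.258e+09 Pa, K = 1.586e-03.
The Archard volume V = K·W·L/H = 1.586e-03 · 26.06 · 1.855 / 7.258e+09 = 1.056e-11 m³.
Average depth h = V/A = 1.056e-11 / 2.016e-04 = 5.240e-08 m.

value=5.240e-08 m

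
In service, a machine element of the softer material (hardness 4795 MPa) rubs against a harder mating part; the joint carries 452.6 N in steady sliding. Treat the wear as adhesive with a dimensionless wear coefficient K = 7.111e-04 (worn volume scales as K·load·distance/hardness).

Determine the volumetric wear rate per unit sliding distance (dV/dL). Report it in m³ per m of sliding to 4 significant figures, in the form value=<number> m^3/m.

value=6.712e-11 m^3/m

Quoted intermediates are rounded. Every step keeps exact precision. Rounded just once: 4 significant digits.
Hardness H = 4795 MPa = 4.795e+09 Pa.
Restated in SI base units: W = 452.6 N, H = 4.795e+09 Pa, K = 7.111e-04.
The wear rate dV/dL = K·W/H, per unit distance: 7.111e-04 · 452.6 / 4.795e+09 = 6.712e-11 m³/m.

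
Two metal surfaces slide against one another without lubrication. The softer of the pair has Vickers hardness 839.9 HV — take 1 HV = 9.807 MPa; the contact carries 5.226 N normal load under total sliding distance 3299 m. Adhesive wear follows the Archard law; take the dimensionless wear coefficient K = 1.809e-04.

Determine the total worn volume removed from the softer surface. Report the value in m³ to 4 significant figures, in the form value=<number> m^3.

value=3.786e-10 m^3

Displayed values are rounded, and each operation runs at full precision — a lone final rounding to four significant figures.
Hardness H = 839.9 HV × 9.807 MPa/HV = 8237 MPa = 8.237e+09 Pa.
Expressed in SI base units: W = 5.226 N, H = 8.237e+09 Pa, K = 1.809e-04.
Wear volume V = K·W·L/H = 1.809e-04 · 5.226 · 3299 / 8.237e+09 = 3.786e-10 m³.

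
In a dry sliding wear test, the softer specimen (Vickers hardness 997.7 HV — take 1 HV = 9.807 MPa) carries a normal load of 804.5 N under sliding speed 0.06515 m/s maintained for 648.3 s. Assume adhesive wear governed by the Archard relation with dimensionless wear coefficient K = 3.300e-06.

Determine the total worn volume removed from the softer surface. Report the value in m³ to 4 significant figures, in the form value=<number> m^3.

Intermediate values are printed rounded; all arithmetic carries full precision. Rounded just once to 4 significant figures.
Distance L = v·t = 0.06515 m/s × 648.3 s = 42.24 m.
Hardness H = 997.7 HV × 9.807 MPa/HV = 9784 MPa = 9.784e+09 Pa.
Working in SI base units: W = 804.5 N, H = 9.784e+09 Pa, K = 3.300e-06.
Apply Archard: V = K·W·L/H = 3.300e-06 · 804.5 · 42.24 / 9.784e+09 = 1.146e-11 m³.

value=1.146e-11 m^3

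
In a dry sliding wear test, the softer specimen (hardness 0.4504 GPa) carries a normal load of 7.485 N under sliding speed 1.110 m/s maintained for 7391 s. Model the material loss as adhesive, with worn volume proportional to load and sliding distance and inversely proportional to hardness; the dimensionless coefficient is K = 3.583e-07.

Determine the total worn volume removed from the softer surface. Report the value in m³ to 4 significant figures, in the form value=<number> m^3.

value=4.885e-11 m^3

All arithmetic runs at full float precision — displayed values are rounded, and a lone final rounding: 4 significant digits.
Distance covered L = v·t = 1.110 m/s × 7391 s = 8204 m.
Hardness H = 0.4504 GPa = 4.504e+08 Pa.
In SI base units: W = 7.485 N, H = 4.504e+08 Pa, K = 3.583e-07.
Apply Archard: V = K·W·L/H = 3.583e-07 · 7.485 · 8204 / 4.504e+08 = 4.885e-11 m³.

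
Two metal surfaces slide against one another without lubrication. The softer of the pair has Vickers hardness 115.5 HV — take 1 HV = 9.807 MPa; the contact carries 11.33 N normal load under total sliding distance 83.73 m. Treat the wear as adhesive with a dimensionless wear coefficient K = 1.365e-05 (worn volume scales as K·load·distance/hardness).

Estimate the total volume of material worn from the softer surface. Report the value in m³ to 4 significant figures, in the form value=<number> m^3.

The intermediates are shown rounded. All arithmetic carries full precision; a single final rounding to 4 significant figures.
Convert: Hardness H = 115.5 HV × 9.807 MPa/HV = 1133 MPa = 1.133e+09 Pa.
Restated in SI base units: W = 11.33 N, H = 1.133e+09 Pa, K = 1.365e-05.
Volume removed: V = K·W·L/H = 1.365e-05 · 11.33 · 83.73 / 1.133e+09 = 1.143e-11 m³.

value=1.143e-11 m^3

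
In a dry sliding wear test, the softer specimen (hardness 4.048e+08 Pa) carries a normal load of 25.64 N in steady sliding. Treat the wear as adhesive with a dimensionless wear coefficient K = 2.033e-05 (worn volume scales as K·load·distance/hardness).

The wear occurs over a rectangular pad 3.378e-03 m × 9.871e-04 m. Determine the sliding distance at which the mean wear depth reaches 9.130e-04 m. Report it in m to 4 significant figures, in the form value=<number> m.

The algebra keeps full precision. Intermediates are shown rounded — rounded just once: four significant digits.
Convert: Contact area A = 3.378e-03 m × 9.871e-04 m = 3.334e-06 m².
In SI base units: W = 25.64 N, H = 4.048e+08 Pa, K = 2.033e-05.
Wearable volume V_lim = h_lim·A = 9.130e-04 · 3.334e-06 = 3.044e-09 m³.
Life L = V_lim·H/(K·W) = 3.044e-09 · 4.048e+08 / (2.033e-05 · 25.64) = 2364 m.

value=2364 m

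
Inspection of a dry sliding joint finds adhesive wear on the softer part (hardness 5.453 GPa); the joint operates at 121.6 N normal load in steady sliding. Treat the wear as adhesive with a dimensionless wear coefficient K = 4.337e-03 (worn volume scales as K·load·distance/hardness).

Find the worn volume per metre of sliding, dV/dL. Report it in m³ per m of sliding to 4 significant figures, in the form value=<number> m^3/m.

value=9.671e-11 m^3/m

Intermediates are shown rounded — the algebra keeps exact precision; one last rounding, at four significant digits.
Hardness H = 5.453 GPa = 5.453e+09 Pa.
Expressed in SI base units: W = 121.6 N, H = 5.453e+09 Pa, K = 4.337e-03.
Sliding wear rate dV/dL = K·W/H, so: 4.337e-03 · 121.6 / 5.453e+09 = 9.671e-11 m³/m.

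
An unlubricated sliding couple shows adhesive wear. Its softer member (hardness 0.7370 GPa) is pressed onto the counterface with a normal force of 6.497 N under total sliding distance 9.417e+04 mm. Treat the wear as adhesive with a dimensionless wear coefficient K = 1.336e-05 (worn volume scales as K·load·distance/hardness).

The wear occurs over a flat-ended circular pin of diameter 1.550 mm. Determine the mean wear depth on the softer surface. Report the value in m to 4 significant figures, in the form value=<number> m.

The intermediates appear rounded, and all working math carries exact precision — rounded once at the end to four significant figures.
Path length L = 9.417e+04 mm = 94.17 m.
Hardness H = 0.7370 GPa = 7.370e+08 Pa.
Pin diameter d = 1.550 mm = 0.001550 m. Contact area A = π·d²/4 = π·(0.001550 m)²/4 = 1.887e-06 m².
Expressed in SI base units: W = 6.497 N, H = 7.370e+08 Pa, K = 1.336e-05.
Worn volume V = K·W·L/H = 1.336e-05 · 6.497 · 94.17 / 7.370e+08 = 1.109e-11 m³.
Depth of wear h = V/A = 1.109e-11 / 1.887e-06 = 5.878e-06 m.

value=5.878e-06 m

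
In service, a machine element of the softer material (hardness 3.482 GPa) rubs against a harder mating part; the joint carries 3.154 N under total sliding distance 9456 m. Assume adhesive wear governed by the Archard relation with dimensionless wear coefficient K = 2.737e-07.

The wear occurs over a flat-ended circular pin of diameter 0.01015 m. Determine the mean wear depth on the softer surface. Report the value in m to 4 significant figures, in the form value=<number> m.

value=2.897e-08 m

Displayed values are rounded; all arithmetic maintains full precision, and a single final rounding, at 4 significant figures.
Convert: Hardness H = 3.482 GPa = 3.482e+09 Pa.
Convert: Contact area A = π·d²/4 = π·(0.01015 m)²/4 = 8.091e-05 m².
Expressed in SI base units: W = 3.154 N, H = 3.482e+09 Pa, K = 2.737e-07.
Apply Archard: V = K·W·L/H = 2.737e-07 · 3.154 · 9456 / 3.482e+09 = 2.344e-12 m³.
Mean depth h = V/A = 2.344e-12 / 8.091e-05 = 2.897e-08 m.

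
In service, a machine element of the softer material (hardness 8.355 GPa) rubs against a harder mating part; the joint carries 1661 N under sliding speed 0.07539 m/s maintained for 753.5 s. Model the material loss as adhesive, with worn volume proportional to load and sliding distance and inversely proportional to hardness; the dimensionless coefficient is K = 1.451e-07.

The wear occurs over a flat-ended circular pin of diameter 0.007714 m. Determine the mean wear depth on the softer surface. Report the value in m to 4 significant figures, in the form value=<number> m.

Every step carries full precision. Intermediate values appear rounded, and a lone final rounding: 4 significant digits.
Convert: Distance covered L = v·t = 0.07539 m/s × 753.5 s = 56.81 m.
Convert: Hardness H = 8.355 GPa = 8.355e+09 Pa.
Convert: Contact area A = π·d²/4 = π·(0.007714 m)²/4 = 4.674e-05 m².
Collected in SI base units: W = 1661 N, H = 8.355e+09 Pa, K = 1.451e-07.
Archard volume V = K·W·L/H = 1.451e-07 · 1661 · 56.81 / 8.355e+09 = 1.639e-12 m³.
Depth of wear h = V/A = 1.639e-12 / 4.674e-05 = 3.506e-08 m.

value=3.506e-08 m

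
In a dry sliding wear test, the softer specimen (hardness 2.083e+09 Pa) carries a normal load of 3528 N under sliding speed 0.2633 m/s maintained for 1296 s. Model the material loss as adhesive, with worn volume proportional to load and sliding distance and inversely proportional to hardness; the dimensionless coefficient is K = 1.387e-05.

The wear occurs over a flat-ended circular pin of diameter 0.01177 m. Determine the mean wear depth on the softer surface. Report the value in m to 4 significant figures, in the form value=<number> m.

The intermediates are displayed rounded; the algebra runs at full precision, and one final rounding: 4 significant figures.
Distance covered L = v·t = 0.2633 m/s × 1296 s = 341.2 m.
Contact area A = π·d²/4 = π·(0.01177 m)²/4 = 1.088e-04 m².
Restated in SI base units: W = 3528 N, H = 2.083e+09 Pa, K = 1.387e-05.
Worn volume V = K·W·L/H = 1.387e-05 · 3528 · 341.2 / 2.083e+09 = 8.016e-09 m³.
Wear depth h = V/A = 8.016e-09 / 1.088e-04 = 7.368e-05 m.

value=7.368e-05 m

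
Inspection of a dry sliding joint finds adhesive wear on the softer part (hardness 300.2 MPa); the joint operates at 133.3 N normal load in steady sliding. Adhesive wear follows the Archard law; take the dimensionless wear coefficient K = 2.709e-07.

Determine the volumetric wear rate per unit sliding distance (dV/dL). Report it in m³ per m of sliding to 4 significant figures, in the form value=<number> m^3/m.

value=1.203e-13 m^3/m

Intermediate values are displayed rounded, and each operation holds full precision; rounded once at the end, at 4 significant digits.
Hardness H = 300.2 MPa = 3.002e+08 Pa.
Working in SI base units: W = 133.3 N, H = 3.002e+08 Pa, K = 2.709e-07.
Rate of wear dV/dL = K·W/H, so: 2.709e-07 · 133.3 / 3.002e+08 = 1.203e-13 m³/m.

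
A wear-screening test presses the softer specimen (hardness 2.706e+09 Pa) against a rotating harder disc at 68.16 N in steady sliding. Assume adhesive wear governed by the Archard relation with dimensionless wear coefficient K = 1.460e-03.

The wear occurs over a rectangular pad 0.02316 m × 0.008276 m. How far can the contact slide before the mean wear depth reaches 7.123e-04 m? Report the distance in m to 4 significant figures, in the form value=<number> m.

Displayed values are rounded; every step carries exact precision — a single final rounding to four significant digits.
Convert: Contact area A = 0.02316 m × 0.008276 m = 1.917e-04 m².
In SI base units, W = 68.16 N, H = 2.706e+09 Pa, K = 1.460e-03.
Allowed volume V_lim = h_lim·A = 7.123e-04 · 1.917e-04 = 1.365e-07 m³.
Life L = V_lim·H/(K·W) = 1.365e-07 · 2.706e+09 / (1.460e-03 · 68.16) = 3713 m.

value=3713 m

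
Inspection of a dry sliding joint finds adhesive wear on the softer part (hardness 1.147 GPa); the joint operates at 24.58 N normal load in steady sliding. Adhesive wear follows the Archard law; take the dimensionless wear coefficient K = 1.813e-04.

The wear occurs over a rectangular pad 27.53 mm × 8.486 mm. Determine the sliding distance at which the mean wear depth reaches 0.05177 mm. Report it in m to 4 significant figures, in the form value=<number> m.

Every step runs at full float precision; intermediate values are printed rounded; one final rounding to four significant figures.
Hardness H = 1.147 GPa = 1.147e+09 Pa.
Pad sides 27.53 mm × 8.486 mm = 0.02753 m × 0.008486 m. Contact area A = 0.02753 m × 0.008486 m = 2.336e-04 m².
Depth limit h_lim = 0.05177 mm = 5.177e-05 m.
Expressed in SI base units: W = 24.58 N, H = 1.147e+09 Pa, K = 1.813e-04.
Volume at the limit: V_lim = h_lim·A = 5.177e-05 · 2.336e-04 = 1.209e-08 m³.
Sliding life L = V_lim·H/(K·W) = 1.209e-08 · 1.147e+09 / (1.813e-04 · 24.58) = 3113 m.

value=3113 m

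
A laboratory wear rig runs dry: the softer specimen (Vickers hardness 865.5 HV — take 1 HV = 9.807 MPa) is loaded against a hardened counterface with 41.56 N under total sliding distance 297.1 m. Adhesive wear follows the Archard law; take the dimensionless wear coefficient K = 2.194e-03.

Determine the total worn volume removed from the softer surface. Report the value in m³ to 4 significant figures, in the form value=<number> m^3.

value=3.192e-09 m^3

Intermediates are shown rounded. Every step maintains full float precision — one last rounding: 4 significant figures.
Convert: Hardness H = 865.5 HV × 9.807 MPa/HV = 8488 MPa = 8.488e+09 Pa.
In SI base units, W = 41.56 N, H = 8.488e+09 Pa, K = 2.194e-03.
Worn volume V = K·W·L/H = 2.194e-03 · 41.56 · 297.1 / 8.488e+09 = 3.192e-09 m³.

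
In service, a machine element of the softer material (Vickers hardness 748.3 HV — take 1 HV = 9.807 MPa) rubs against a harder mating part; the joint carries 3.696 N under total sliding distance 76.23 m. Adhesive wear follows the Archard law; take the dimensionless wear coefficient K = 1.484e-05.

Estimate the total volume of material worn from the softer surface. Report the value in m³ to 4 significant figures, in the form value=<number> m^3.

Every step carries exact precision; intermediates are displayed rounded, and one final rounding, at four significant figures.
Convert: Hardness H = 748.3 HV × 9.807 MPa/HV = 7339 MPa = 7.339e+09 Pa.
Working in SI base units: W = 3.696 N, H = 7.339e+09 Pa, K = 1.484e-05.
Worn volume V = K·W·L/H = 1.484e-05 · 3.696 · 76.23 / 7.339e+09 = 5.697e-13 m³.

value=5.697e-13 m^3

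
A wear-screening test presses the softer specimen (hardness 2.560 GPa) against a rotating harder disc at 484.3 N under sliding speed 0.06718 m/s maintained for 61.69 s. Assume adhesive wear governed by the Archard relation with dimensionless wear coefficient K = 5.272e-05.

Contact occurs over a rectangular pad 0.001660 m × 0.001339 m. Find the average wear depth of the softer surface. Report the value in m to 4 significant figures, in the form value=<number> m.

Every step maintains full float precision, and intermediates are displayed rounded; rounded once at the end, at 4 significant digits.
Convert: Path length L = v·t = 0.06718 m/s × 61.69 s = 4.144 m.
Convert: Hardness H = 2.560 GPa = 2.560e+09 Pa.
Convert: Contact area A = 0.001660 m × 0.001339 m = 2.223e-06 m².
Collected in SI base units: W = 484.3 N, H = 2.560e+09 Pa, K = 5.272e-05.
Archard relation: V = K·W·L/H = 5.272e-05 · 484.3 · 4.144 / 2.560e+09 = 4.133e-11 m³.
Depth h = V/A = 4.133e-11 / 2.223e-06 = 1.860e-05 m.

value=1.860e-05 m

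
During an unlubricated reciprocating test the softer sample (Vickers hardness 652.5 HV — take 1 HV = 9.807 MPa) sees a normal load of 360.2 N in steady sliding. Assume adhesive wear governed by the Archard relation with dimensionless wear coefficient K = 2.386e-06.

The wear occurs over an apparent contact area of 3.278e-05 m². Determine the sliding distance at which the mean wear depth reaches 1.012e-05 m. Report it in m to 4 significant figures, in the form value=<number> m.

value=2470 m

All working math runs at exact precision — intermediates appear rounded. Rounded once at the end to four significant figures.
Hardness H = 652.5 HV × 9.807 MPa/HV = 6399 MPa = 6.399e+09 Pa.
In SI base units: W = 360.2 N, H = 6.399e+09 Pa, K = 2.386e-06.
Volume at the limit: V_lim = h_lim·A = 1.012e-05 · 3.278e-05 = 3.317e-10 m³.
Sliding life L = V_lim·H/(K·W) = 3.317e-10 · 6.399e+09 / (2.386e-06 · 360.2) = 2470 m.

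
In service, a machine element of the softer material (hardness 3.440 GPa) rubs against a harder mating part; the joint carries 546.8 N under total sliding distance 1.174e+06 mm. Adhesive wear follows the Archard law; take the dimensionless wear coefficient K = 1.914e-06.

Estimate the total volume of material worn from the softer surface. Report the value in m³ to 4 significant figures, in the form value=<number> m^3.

value=3.572e-10 m^3

Shown intermediates are rounded — every step keeps exact precision. Rounded once at the end to 4 significant figures.
Convert: Distance L = 1.174e+06 mm = 1174 m.
Convert: Hardness H = 3.440 GPa = 3.440e+09 Pa.
In SI base units: W = 546.8 N, H = 3.440e+09 Pa, K = 1.914e-06.
Wear volume V = K·W·L/H = 1.914e-06 · 546.8 · 1174 / 3.440e+09 = 3.572e-10 m³.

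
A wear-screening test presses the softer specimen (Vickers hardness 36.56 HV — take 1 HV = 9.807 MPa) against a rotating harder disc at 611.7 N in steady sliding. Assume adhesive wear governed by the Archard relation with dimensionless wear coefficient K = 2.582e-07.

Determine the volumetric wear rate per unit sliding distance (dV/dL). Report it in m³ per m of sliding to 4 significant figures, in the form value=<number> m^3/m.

Intermediate values are printed rounded; the computation runs at exact precision. Rounded just once, at 4 significant digits.
Convert: Hardness H = 36.56 HV × 9.807 MPa/HV = 358.5 MPa = 3.585e+08 Pa.
SI base units throughout: W = 611.7 N, H = 3.585e+08 Pa, K = 2.582e-07.
Wear rate dV/dL = K·W/H (no L dependence): 2.582e-07 · 611.7 / 3.585e+08 = 4.405e-13 m³/m.

value=4.405e-13 m^3/m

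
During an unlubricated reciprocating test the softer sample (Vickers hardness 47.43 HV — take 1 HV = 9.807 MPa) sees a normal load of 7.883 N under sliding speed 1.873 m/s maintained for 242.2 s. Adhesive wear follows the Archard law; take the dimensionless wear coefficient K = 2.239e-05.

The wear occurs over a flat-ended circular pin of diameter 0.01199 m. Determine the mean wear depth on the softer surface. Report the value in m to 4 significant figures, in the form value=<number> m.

Intermediate values are shown rounded, and all working math keeps full float precision, and one last rounding: four significant digits.
Path length L = v·t = 1.873 m/s × 242.2 s = 453.6 m.
Hardness H = 47.43 HV × 9.807 MPa/HV = 465.1 MPa = 4.651e+08 Pa.
Contact area A = π·d²/4 = π·(0.01199 m)²/4 = 1.129e-04 m².
Expressed in SI base units: W = 7.883 N, H = 4.651e+08 Pa, K = 2.239e-05.
Archard volume V = K·W·L/H = 2.239e-05 · 7.883 · 453.6 / 4.651e+08 = 1.721e-10 m³.
Mean wear depth h = V/A = 1.721e-10 / 1.129e-04 = 1.525e-06 m.

value=1.525e-06 m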